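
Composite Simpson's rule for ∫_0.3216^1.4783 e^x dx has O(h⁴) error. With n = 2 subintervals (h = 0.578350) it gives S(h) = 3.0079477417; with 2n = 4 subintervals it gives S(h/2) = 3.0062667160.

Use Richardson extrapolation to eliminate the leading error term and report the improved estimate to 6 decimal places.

3.006155

r = 4: numerator weight 16, denominator 15.
16·3.0062667160 − 3.0079477417 = 45.0923197143
Divide by 2^4 − 1 = 15.
R = 45.0923197143/15 = 3.0061546476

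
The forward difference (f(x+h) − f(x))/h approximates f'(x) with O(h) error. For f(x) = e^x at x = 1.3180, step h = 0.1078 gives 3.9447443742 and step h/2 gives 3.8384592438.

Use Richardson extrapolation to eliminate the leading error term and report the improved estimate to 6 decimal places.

Leading term ∝ h^1; use weight 2 = 2^1.
2 × 3.8384592438 = 7.6769184876; subtract 3.9447443742 → 3.7321741134
R = 3.7321741134/1 = 3.7321741134

3.732174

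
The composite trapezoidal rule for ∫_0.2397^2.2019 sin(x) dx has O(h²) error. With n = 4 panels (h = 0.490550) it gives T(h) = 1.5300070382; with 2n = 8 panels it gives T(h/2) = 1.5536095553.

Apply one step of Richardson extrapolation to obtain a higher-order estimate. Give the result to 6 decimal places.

Order 2 gives 2^r = 4 and 2^r − 1 = 3.
A(h/2) − A(h) = 1.5536095553 − 1.5300070382 = 0.0236025171
Divide by 2^2 − 1 = 3: 0.0236025171/3 = 0.0078675057
R = A(h/2) + (A(h/2) − A(h))/3 = 1.5536095553 + 0.0078675057 = 1.5614770610
Gap between inputs: 2.360e-02; correction applied: +0.0078675057.

1.561477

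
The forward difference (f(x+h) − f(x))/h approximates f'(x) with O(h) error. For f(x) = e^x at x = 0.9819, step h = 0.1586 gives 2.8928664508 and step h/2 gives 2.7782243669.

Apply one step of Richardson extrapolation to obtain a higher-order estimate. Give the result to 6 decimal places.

2.663582

r = 1: numerator weight 2, denominator 1.
Difference of the inputs: 2.7782243669 − 2.8928664508 = -0.1146420839
Correction (A(h/2) − A(h))/(2 − 1) = (-0.1146420839)/1 = -0.1146420839
R = A(h/2) + (A(h/2) − A(h))/1 = 2.7782243669 − 0.1146420839 = 2.6635822830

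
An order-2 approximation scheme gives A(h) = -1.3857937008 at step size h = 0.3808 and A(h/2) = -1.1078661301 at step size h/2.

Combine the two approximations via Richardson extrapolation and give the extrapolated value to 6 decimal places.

-1.015224

Error is O(h^2); halving h shrinks it by 2^2 = 4.
Weighted: (-4.4314645204) − (-1.3857937008) = -3.0456708196
Divide by 2^2 − 1 = 3.
Result: -1.0152236065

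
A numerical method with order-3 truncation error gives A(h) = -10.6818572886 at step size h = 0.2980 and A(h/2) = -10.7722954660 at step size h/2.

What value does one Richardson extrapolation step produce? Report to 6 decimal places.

-10.785215

Error is O(h^3); halving h shrinks it by 2^3 = 8.
8·(-10.7722954660) − (-10.6818572886) = -75.4965064394
R = (-75.4965064394)/7 = -10.7852152056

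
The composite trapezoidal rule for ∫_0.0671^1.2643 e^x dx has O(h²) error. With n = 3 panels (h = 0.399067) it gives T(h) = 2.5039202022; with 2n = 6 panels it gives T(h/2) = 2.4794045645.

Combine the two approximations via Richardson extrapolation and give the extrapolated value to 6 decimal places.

Error is O(h^2); halving h shrinks it by 2^2 = 4.
4 × 2.4794045645 = 9.9176182580; subtract 2.5039202022 → 7.4136980558
Divide by 2^2 − 1 = 3.
R = 7.4136980558/3 = 2.4712326853

2.471233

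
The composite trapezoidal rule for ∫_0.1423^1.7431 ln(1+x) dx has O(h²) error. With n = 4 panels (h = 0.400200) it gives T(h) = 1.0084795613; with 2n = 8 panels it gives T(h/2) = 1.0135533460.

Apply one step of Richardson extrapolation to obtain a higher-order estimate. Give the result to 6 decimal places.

1.015245

The method has order 2: 2^2 = 4.
4·1.0135533460 = 4.0542133840; 4.0542133840 − 1.0084795613 = 3.0457338227
Denominator 4 − 1 = 3.
R = 3.0457338227/3 = 1.0152446076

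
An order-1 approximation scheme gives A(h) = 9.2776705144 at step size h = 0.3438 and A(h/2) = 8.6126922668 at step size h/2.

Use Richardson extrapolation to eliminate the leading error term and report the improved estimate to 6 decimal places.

The method has order 1: 2^1 = 2.
Numerator 2 × A(h/2) − A(h) = 2 × 8.6126922668 − 9.2776705144 = 7.9477140192
Divide by 2^1 − 1 = 1.
(2 × 8.6126922668 − 9.2776705144)/(2 − 1) = 7.9477140192
Shift from A(h/2): −0.6649782476.

7.947714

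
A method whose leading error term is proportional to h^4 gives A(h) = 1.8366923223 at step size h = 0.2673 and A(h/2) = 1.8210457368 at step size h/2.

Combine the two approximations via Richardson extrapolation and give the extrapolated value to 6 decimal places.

Method order is 4; weight 2^4 = 16.
16*1.8210457368 − 1.8366923223 = 27.3000394665
Divide by 2^4 − 1 = 15.
(16*1.8210457368 − 1.8366923223)/(16 − 1) = 1.8200026311

1.820003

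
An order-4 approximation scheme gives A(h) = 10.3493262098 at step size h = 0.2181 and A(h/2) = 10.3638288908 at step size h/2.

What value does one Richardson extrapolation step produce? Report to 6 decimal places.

10.364796

With r = 4 the leading error scales as h^4, so the weight is 2^4 = 16.
A(h/2) − A(h) = 10.3638288908 − 10.3493262098 = 0.0145026810
Correction (A(h/2) − A(h))/(16 − 1) = 0.0145026810/15 = 0.0009668454
R = A(h/2) + (A(h/2) − A(h))/15 = 10.3638288908 + 0.0009668454 = 10.3647957362
Gap between inputs: 1.450e-02; correction applied: +0.0009668454.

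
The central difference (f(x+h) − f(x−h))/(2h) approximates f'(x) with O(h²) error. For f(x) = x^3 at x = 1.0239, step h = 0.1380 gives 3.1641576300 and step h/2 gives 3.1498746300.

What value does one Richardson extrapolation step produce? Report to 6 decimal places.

Error is O(h^2); halving h shrinks it by 2^2 = 4.
Difference of the inputs: 3.1498746300 − 3.1641576300 = -0.0142830000
Correction (A(h/2) − A(h))/(4 − 1) = (-0.0142830000)/3 = -0.0047610000
R = 3.1498746300 − 0.0047610000 = 3.1451136300

3.145114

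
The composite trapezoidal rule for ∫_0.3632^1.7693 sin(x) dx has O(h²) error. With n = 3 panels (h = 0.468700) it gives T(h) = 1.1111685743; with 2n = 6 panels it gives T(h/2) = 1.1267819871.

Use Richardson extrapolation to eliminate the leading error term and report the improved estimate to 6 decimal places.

1.131986

r = 2, so 2^r = 4.
Top: 4(1.1267819871) − (1.1111685743) = 3.3959593741
Extrapolated: 3.3959593741 / 3 = 1.1319864580
Correction |R − A(h/2)| = 5.204e-03; gap |A(h/2) − A(h)| = 1.561e-02.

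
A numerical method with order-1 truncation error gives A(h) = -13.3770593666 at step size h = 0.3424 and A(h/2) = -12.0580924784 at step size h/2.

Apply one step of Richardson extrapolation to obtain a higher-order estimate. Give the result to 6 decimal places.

-10.739126

Method order is 1; weight 2^1 = 2.
Weighted: (-24.1161849568) − (-13.3770593666) = -10.7391255902
(2×(-12.0580924784) − (-13.3770593666))/(2 − 1) = -10.7391255902
Gap between inputs: 1.319e+00; correction applied: +1.3189668882.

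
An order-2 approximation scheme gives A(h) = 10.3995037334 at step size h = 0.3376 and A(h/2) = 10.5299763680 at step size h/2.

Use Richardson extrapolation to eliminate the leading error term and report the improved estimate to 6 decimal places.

r = 2, so 2^r = 4.
4*10.5299763680 = 42.1199054720; subtract 10.3995037334 → 31.7204017386
(4*10.5299763680 − 10.3995037334)/(4 − 1) = 10.5734672462
Shift from A(h/2): +0.0434908782.

10.573467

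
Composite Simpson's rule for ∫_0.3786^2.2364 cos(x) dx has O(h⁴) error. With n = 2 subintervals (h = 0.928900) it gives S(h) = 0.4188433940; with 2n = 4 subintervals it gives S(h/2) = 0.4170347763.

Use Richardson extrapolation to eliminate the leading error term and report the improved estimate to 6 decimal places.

r = 4: numerator weight 16, denominator 15.
16·0.4170347763 − 0.4188433940 = 6.2537130268
Extrapolated: 6.2537130268 / 15 = 0.4169142018

0.416914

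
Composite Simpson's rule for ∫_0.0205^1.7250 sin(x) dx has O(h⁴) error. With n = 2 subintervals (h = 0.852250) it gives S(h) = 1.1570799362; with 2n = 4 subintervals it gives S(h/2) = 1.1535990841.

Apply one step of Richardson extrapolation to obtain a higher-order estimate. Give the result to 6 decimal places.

With r = 4 the leading error scales as h^4, so the weight is 2^4 = 16.
Numerator 16*A(h/2) − A(h) = 16*1.1535990841 − 1.1570799362 = 17.3005054094
Denominator 16 − 1 = 15.
R = 17.3005054094/15 = 1.1533670273
Gap between inputs: 3.481e-03; correction applied: −0.0002320568.

1.153367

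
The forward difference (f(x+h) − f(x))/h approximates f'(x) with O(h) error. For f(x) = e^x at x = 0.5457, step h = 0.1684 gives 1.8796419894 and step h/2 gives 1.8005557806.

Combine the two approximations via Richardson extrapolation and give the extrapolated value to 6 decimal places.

1.721470

The method has order 1: 2^1 = 2.
Top: 2(1.8005557806) − (1.8796419894) = 1.7214695718
Denominator 2 − 1 = 1.
Extrapolated: 1.7214695718 / 1 = 1.7214695718
Shift from A(h/2): −0.0790862088.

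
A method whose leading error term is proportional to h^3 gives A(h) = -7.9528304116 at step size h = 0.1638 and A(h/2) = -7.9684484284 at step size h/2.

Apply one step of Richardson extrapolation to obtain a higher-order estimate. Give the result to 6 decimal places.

With r = 3 the leading error scales as h^3, so the weight is 2^3 = 8.
8×(-7.9684484284) − (-7.9528304116) = -55.7947570156
(-55.7947570156) ÷ 7 = -7.9706795737

-7.970680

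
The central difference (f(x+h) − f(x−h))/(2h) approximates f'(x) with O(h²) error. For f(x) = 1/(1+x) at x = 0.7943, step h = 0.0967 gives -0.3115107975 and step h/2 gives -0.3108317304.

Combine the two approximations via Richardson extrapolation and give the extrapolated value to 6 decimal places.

-0.310605

Order 2 gives 2^r = 4 and 2^r − 1 = 3.
Top: 4(-0.3108317304) − (-0.3115107975) = -0.9318161241
Extrapolated: (-0.9318161241) / 3 = -0.3106053747
Correction |R − A(h/2)| = 2.264e-04; gap |A(h/2) − A(h)| = 6.791e-04.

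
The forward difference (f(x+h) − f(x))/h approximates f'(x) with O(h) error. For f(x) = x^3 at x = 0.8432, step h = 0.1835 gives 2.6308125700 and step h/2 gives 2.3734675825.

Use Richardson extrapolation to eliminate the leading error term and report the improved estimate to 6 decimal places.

Error is O(h^1); halving h shrinks it by 2^1 = 2.
Top: 2(2.3734675825) − (2.6308125700) = 2.1161225950
Denominator 2 − 1 = 1.
Extrapolated: 2.1161225950 / 1 = 2.1161225950
Shift from A(h/2): −0.2573449875.

2.116123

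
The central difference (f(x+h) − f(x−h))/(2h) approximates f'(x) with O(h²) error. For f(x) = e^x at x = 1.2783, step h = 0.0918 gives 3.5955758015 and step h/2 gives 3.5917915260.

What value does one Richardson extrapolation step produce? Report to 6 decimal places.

3.590530

Error is O(h^2); halving h shrinks it by 2^2 = 4.
Weighted: 14.3671661040 − 3.5955758015 = 10.7715903025
Divide by 2^2 − 1 = 3.
Extrapolated: 10.7715903025 / 3 = 3.5905301008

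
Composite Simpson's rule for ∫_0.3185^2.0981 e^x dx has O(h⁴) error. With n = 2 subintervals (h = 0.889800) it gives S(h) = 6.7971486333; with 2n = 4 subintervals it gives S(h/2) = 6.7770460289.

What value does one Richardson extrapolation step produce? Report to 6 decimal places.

With r = 4 the leading error scales as h^4, so the weight is 2^4 = 16.
Weighted: 108.4327364624 − 6.7971486333 = 101.6355878291
(16·6.7770460289 − 6.7971486333)/(16 − 1) = 6.7757058553
Shift from A(h/2): −0.0013401736.

6.775706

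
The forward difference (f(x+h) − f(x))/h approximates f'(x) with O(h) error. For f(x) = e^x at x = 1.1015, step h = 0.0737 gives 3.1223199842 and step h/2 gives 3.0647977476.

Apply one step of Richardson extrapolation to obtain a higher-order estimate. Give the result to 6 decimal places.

Method order is 1; weight 2^1 = 2.
2*3.0647977476 = 6.1295954952; subtract 3.1223199842 → 3.0072755110
(2*3.0647977476 − 3.1223199842)/(2 − 1) = 3.0072755110
Gap between inputs: 5.752e-02; correction applied: −0.0575222366.

3.007276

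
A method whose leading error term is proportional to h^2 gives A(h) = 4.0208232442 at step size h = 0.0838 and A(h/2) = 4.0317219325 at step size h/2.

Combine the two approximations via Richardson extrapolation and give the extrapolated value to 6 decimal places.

4.035355

Leading term ∝ h^2; use weight 4 = 2^2.
Difference of the inputs: 4.0317219325 − 4.0208232442 = 0.0108986883
Divide by 2^2 − 1 = 3: 0.0108986883/3 = 0.0036328961
R = 4.0317219325 + 0.0036328961 = 4.0353548286
Correction |R − A(h/2)| = 3.633e-03; gap |A(h/2) − A(h)| = 1.090e-02.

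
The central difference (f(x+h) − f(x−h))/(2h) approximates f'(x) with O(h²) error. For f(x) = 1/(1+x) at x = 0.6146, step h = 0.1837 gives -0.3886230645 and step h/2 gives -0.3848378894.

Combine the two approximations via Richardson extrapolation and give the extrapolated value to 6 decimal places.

r = 2, so 2^r = 4.
Numerator 4*A(h/2) − A(h) = 4*(-0.3848378894) − (-0.3886230645) = -1.1507284931
(4*(-0.3848378894) − (-0.3886230645))/(4 − 1) = -0.3835761644
Correction |R − A(h/2)| = 1.262e-03; gap |A(h/2) − A(h)| = 3.785e-03.

-0.383576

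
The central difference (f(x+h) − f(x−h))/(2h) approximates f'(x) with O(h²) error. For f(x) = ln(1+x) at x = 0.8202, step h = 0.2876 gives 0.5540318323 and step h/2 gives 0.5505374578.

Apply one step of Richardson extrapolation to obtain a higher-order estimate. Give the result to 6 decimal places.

0.549373

With r = 2 the leading error scales as h^2, so the weight is 2^2 = 4.
A(h/2) − A(h) = 0.5505374578 − 0.5540318323 = -0.0034943745
Correction (A(h/2) − A(h))/(4 − 1) = (-0.0034943745)/3 = -0.0011647915
R = 0.5505374578 − 0.0011647915 = 0.5493726663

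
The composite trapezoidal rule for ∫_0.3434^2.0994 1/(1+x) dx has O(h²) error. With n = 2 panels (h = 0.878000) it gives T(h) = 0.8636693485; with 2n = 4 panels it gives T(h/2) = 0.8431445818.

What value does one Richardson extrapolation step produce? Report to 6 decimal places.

Order 2 gives 2^r = 4 and 2^r − 1 = 3.
4×0.8431445818 − 0.8636693485 = 2.5089089787
R = 2.5089089787/3 = 0.8363029929
Correction |R − A(h/2)| = 6.842e-03; gap |A(h/2) − A(h)| = 2.052e-02.

0.836303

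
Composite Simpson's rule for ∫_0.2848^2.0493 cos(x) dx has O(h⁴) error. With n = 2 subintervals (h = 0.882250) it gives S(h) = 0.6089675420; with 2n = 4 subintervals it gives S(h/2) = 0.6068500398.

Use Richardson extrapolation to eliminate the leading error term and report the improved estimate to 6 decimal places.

r = 4: numerator weight 16, denominator 15.
Top: 16(0.6068500398) − (0.6089675420) = 9.1006330948
(16 × 0.6068500398 − 0.6089675420)/(16 − 1) = 0.6067088730
Shift from A(h/2): −0.0001411668.

0.606709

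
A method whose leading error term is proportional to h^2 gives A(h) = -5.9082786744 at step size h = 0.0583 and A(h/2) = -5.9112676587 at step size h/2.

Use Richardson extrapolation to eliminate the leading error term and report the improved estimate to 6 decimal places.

The method has order 2: 2^2 = 4.
Difference of the inputs: -5.9112676587 − (-5.9082786744) = -0.0029889843
Divide by 2^2 − 1 = 3: (-0.0029889843)/3 = -0.0009963281
R = -5.9112676587 − 0.0009963281 = -5.9122639868

-5.912264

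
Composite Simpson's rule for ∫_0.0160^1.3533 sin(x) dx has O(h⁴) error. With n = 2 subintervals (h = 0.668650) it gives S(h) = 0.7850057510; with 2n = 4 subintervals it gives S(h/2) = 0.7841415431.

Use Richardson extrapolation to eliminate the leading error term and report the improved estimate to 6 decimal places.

0.784084

Method order is 4; weight 2^4 = 16.
16 × 0.7841415431 = 12.5462646896; subtract 0.7850057510 → 11.7612589386
R = 11.7612589386/15 = 0.7840839292
Correction |R − A(h/2)| = 5.761e-05; gap |A(h/2) − A(h)| = 8.642e-04.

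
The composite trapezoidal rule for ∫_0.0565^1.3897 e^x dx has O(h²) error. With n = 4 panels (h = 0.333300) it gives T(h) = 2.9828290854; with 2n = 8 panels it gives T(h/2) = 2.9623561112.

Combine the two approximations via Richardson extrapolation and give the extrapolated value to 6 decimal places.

Leading term ∝ h^2; use weight 4 = 2^2.
4·2.9623561112 = 11.8494244448; subtract 2.9828290854 → 8.8665953594
Extrapolated: 8.8665953594 / 3 = 2.9555317865
Shift from A(h/2): −0.0068243247.

2.955532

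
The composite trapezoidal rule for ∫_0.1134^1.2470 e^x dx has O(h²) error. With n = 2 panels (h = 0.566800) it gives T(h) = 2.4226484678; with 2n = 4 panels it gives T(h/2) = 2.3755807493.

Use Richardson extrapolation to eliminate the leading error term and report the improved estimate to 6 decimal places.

Leading term ∝ h^2; use weight 4 = 2^2.
Top: 4(2.3755807493) − (2.4226484678) = 7.0796745294
(4·2.3755807493 − 2.4226484678)/(4 − 1) = 2.3598915098

2.359892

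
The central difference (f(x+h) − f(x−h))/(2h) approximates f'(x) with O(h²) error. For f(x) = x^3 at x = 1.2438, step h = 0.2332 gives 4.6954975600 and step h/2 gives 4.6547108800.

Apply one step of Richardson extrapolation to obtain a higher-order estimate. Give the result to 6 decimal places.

Order 2 gives 2^r = 4 and 2^r − 1 = 3.
Top: 4(4.6547108800) − (4.6954975600) = 13.9233459600
Denominator 4 − 1 = 3.
(4 × 4.6547108800 − 4.6954975600)/(4 − 1) = 4.6411153200
Gap between inputs: 4.079e-02; correction applied: −0.0135955600.

4.641115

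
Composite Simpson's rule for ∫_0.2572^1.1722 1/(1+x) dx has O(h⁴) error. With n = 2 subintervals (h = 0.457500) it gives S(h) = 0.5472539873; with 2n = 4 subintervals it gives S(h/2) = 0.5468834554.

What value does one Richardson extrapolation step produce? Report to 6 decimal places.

Error is O(h^4); halving h shrinks it by 2^4 = 16.
16*0.5468834554 = 8.7501352864; subtract 0.5472539873 → 8.2028812991
Divide by 2^4 − 1 = 15.
R = 8.2028812991/15 = 0.5468587533

0.546859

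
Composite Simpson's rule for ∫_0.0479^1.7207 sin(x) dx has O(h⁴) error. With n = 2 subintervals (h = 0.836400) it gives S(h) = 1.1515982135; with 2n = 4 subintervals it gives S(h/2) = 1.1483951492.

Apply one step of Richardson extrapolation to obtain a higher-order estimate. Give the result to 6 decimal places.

1.148182

r = 4: numerator weight 16, denominator 15.
16·1.1483951492 − 1.1515982135 = 17.2227241737
Extrapolated: 17.2227241737 / 15 = 1.1481816116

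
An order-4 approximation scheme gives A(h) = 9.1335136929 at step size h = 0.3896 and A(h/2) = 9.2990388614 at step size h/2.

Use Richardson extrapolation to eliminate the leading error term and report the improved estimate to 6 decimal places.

Method order is 4; weight 2^4 = 16.
16×9.2990388614 = 148.7846217824; 148.7846217824 − 9.1335136929 = 139.6511080895
Denominator 16 − 1 = 15.
R = 139.6511080895/15 = 9.3100738726
Shift from A(h/2): +0.0110350112.

9.310074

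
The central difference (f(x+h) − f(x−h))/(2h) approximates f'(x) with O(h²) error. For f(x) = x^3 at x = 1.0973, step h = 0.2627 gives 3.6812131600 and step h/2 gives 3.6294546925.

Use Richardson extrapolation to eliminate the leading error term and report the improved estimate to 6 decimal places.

With r = 2 the leading error scales as h^2, so the weight is 2^2 = 4.
Weighted: 14.5178187700 − 3.6812131600 = 10.8366056100
Divide by 2^2 − 1 = 3.
R = 10.8366056100/3 = 3.6122018700

3.612202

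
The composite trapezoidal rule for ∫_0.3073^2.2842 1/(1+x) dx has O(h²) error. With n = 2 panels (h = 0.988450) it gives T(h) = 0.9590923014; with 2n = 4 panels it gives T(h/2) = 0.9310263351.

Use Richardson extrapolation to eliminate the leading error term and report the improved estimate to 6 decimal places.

0.921671

Error is O(h^2); halving h shrinks it by 2^2 = 4.
4·0.9310263351 = 3.7241053404; subtract 0.9590923014 → 2.7650130390
(4·0.9310263351 − 0.9590923014)/(4 − 1) = 0.9216710130
Correction |R − A(h/2)| = 9.355e-03; gap |A(h/2) − A(h)| = 2.807e-02.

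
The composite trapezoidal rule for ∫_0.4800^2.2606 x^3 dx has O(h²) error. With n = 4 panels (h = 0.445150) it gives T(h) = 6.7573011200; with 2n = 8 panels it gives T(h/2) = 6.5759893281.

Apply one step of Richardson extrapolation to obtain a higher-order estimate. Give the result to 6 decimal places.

The method has order 2: 2^2 = 4.
2^2*A(h/2) = 26.3039573124; minus A(h) gives 19.5466561924.
Extrapolated: 19.5466561924 / 3 = 6.5155520641

6.515552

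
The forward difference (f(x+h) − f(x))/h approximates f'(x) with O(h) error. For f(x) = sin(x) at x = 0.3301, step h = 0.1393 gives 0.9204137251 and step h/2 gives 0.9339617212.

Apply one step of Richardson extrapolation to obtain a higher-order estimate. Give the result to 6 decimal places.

0.947510

Method order is 1; weight 2^1 = 2.
A(h/2) − A(h) = 0.9339617212 − 0.9204137251 = 0.0135479961
Divide by 2^1 − 1 = 1: 0.0135479961/1 = 0.0135479961
R = A(h/2) + (A(h/2) − A(h))/1 = 0.9339617212 + 0.0135479961 = 0.9475097173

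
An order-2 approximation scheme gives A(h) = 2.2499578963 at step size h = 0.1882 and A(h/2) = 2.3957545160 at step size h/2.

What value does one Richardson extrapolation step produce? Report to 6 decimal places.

The method has order 2: 2^2 = 4.
Numerator 4·A(h/2) − A(h) = 4·2.3957545160 − 2.2499578963 = 7.3330601677
Extrapolated: 7.3330601677 / 3 = 2.4443533892

2.444353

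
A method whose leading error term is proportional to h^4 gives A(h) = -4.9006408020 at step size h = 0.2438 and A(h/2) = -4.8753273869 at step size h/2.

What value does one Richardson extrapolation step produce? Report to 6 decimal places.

Error is O(h^4); halving h shrinks it by 2^4 = 16.
Weighted: (-78.0052381904) − (-4.9006408020) = -73.1045973884
Extrapolated: (-73.1045973884) / 15 = -4.8736398259

-4.873640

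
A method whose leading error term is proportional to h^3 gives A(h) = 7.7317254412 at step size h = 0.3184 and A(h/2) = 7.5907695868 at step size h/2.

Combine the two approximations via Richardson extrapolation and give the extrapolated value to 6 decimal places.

7.570633

r = 3: numerator weight 8, denominator 7.
2^3×A(h/2) = 60.7261566944; minus A(h) gives 52.9944312532.
Extrapolated: 52.9944312532 / 7 = 7.5706330362
Shift from A(h/2): −0.0201365506.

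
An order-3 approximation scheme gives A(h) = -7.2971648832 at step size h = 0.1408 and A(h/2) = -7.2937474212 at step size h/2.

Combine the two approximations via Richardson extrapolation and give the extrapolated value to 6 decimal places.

-7.293259

Error is O(h^3); halving h shrinks it by 2^3 = 8.
Top: 8(-7.2937474212) − (-7.2971648832) = -51.0528144864
R = (-51.0528144864)/7 = -7.2932592123
Gap between inputs: 3.417e-03; correction applied: +0.0004882089.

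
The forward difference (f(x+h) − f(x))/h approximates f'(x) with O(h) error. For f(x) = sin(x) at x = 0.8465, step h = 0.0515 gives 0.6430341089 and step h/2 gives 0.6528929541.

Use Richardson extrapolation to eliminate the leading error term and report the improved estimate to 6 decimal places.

0.662752

The method has order 1: 2^1 = 2.
2 × 0.6528929541 − 0.6430341089 = 0.6627517993
(2 × 0.6528929541 − 0.6430341089)/(2 − 1) = 0.6627517993
Gap between inputs: 9.859e-03; correction applied: +0.0098588452.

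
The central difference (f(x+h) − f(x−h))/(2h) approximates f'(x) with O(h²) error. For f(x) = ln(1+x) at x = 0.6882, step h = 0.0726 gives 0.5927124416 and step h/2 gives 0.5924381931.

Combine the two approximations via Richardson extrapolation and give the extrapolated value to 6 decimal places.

The method has order 2: 2^2 = 4.
A(h/2) − A(h) = 0.5924381931 − 0.5927124416 = -0.0002742485
Correction (A(h/2) − A(h))/(4 − 1) = (-0.0002742485)/3 = -0.0000914162
R = A(h/2) + (A(h/2) − A(h))/3 = 0.5924381931 − 0.0000914162 = 0.5923467769
Correction |R − A(h/2)| = 9.142e-05; gap |A(h/2) − A(h)| = 2.742e-04.

0.592347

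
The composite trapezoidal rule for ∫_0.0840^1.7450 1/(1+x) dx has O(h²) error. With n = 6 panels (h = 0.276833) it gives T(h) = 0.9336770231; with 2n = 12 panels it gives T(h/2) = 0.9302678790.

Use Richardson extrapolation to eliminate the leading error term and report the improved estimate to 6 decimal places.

Leading term ∝ h^2; use weight 4 = 2^2.
Weighted: 3.7210715160 − 0.9336770231 = 2.7873944929
Divide by 2^2 − 1 = 3.
Result: 0.9291314976

0.929131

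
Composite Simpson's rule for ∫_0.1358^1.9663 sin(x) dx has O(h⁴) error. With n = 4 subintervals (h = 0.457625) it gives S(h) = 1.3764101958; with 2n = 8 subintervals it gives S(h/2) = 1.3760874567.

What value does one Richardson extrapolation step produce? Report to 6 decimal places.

1.376066

Order 4 gives 2^r = 16 and 2^r − 1 = 15.
Top: 16(1.3760874567) − (1.3764101958) = 20.6409891114
20.6409891114 ÷ 15 = 1.3760659408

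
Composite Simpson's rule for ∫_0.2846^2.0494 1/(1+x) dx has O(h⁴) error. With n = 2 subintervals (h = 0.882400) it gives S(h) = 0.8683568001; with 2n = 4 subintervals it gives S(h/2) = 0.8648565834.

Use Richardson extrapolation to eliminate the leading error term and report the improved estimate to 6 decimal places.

Error is O(h^4); halving h shrinks it by 2^4 = 16.
Difference of the inputs: 0.8648565834 − 0.8683568001 = -0.0035002167
Divide by 2^4 − 1 = 15: (-0.0035002167)/15 = -0.0002333478
R = 0.8648565834 − 0.0002333478 = 0.8646232356

0.864623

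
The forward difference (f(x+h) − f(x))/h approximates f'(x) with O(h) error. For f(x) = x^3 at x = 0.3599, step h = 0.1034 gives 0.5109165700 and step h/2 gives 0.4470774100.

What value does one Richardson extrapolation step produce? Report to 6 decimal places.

0.383238

Method order is 1; weight 2^1 = 2.
Top: 2(0.4470774100) − (0.5109165700) = 0.3832382500
Divide by 2^1 − 1 = 1.
Extrapolated: 0.3832382500 / 1 = 0.3832382500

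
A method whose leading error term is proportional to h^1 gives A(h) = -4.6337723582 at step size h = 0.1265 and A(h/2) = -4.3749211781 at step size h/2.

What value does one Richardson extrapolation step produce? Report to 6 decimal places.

Error is O(h^1); halving h shrinks it by 2^1 = 2.
2×(-4.3749211781) = -8.7498423562; (-8.7498423562) − (-4.6337723582) = -4.1160699980
Divide by 2^1 − 1 = 1.
Result: -4.1160699980

-4.116070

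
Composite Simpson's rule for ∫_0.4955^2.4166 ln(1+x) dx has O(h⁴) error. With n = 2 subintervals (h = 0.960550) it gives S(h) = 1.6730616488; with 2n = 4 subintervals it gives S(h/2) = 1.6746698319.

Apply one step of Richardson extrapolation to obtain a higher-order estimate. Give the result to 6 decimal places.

1.674777

Method order is 4; weight 2^4 = 16.
A(h/2) − A(h) = 1.6746698319 − 1.6730616488 = 0.0016081831
Correction (A(h/2) − A(h))/(16 − 1) = 0.0016081831/15 = 0.0001072122
R = A(h/2) + (A(h/2) − A(h))/15 = 1.6746698319 + 0.0001072122 = 1.6747770441
Correction |R − A(h/2)| = 1.072e-04; gap |A(h/2) − A(h)| = 1.608e-03.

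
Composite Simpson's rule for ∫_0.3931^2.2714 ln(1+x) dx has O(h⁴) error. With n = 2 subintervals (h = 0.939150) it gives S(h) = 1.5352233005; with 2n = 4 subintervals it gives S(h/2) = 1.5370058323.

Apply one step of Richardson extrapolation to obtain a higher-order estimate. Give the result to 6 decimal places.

With r = 4 the leading error scales as h^4, so the weight is 2^4 = 16.
Top: 16(1.5370058323) − (1.5352233005) = 23.0568700163
Divide by 2^4 − 1 = 15.
R = 23.0568700163/15 = 1.5371246678
Gap between inputs: 1.783e-03; correction applied: +0.0001188355.

1.537125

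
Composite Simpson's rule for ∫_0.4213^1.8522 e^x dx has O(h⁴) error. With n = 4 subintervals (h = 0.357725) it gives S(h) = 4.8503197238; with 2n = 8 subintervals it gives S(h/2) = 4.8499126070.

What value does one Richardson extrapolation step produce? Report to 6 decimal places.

4.849885

With r = 4 the leading error scales as h^4, so the weight is 2^4 = 16.
16·4.8499126070 = 77.5986017120; 77.5986017120 − 4.8503197238 = 72.7482819882
Denominator 16 − 1 = 15.
R = 72.7482819882/15 = 4.8498854659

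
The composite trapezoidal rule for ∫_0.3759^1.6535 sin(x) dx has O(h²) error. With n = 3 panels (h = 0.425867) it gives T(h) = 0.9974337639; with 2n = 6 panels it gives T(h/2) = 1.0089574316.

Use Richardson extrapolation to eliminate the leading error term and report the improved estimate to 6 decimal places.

Method order is 2; weight 2^2 = 4.
Top: 4(1.0089574316) − (0.9974337639) = 3.0383959625
Denominator 4 − 1 = 3.
R = 3.0383959625/3 = 1.0127986542
Correction |R − A(h/2)| = 3.841e-03; gap |A(h/2) − A(h)| = 1.152e-02.

1.012799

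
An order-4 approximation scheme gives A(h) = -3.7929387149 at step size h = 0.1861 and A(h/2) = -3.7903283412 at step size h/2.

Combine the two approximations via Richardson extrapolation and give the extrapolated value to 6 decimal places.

-3.790154

Method order is 4; weight 2^4 = 16.
A(h/2) − A(h) = -3.7903283412 − (-3.7929387149) = 0.0026103737
Correction (A(h/2) − A(h))/(16 − 1) = 0.0026103737/15 = 0.0001740249
R = A(h/2) + (A(h/2) − A(h))/15 = -3.7903283412 + 0.0001740249 = -3.7901543163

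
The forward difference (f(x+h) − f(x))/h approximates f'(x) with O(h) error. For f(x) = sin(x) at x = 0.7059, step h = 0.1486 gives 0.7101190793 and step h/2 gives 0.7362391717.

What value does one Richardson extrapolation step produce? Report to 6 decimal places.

The method has order 1: 2^1 = 2.
Top: 2(0.7362391717) − (0.7101190793) = 0.7623592641
(2·0.7362391717 − 0.7101190793)/(2 − 1) = 0.7623592641
Shift from A(h/2): +0.0261200924.

0.762359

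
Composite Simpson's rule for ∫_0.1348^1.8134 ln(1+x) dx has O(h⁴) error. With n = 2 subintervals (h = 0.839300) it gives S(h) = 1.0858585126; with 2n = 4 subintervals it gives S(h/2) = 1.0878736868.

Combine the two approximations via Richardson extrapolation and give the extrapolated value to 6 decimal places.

r = 4: numerator weight 16, denominator 15.
A(h/2) − A(h) = 1.0878736868 − 1.0858585126 = 0.0020151742
Divide by 2^4 − 1 = 15: 0.0020151742/15 = 0.0001343449
R = A(h/2) + (A(h/2) − A(h))/15 = 1.0878736868 + 0.0001343449 = 1.0880080317
Correction |R − A(h/2)| = 1.343e-04; gap |A(h/2) − A(h)| = 2.015e-03.

1.088008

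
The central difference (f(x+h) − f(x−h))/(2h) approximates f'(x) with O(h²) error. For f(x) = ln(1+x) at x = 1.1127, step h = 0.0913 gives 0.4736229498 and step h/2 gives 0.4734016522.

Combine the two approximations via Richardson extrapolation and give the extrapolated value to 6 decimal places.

Leading term ∝ h^2; use weight 4 = 2^2.
4*0.4734016522 = 1.8936066088; 1.8936066088 − 0.4736229498 = 1.4199836590
R = 1.4199836590/3 = 0.4733278863
Shift from A(h/2): −0.0000737659.

0.473328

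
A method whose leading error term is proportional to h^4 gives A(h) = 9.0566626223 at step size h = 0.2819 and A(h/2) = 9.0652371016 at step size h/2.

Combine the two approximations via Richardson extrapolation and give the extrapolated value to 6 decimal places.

Order 4 gives 2^r = 16 and 2^r − 1 = 15.
16·9.0652371016 = 145.0437936256; subtract 9.0566626223 → 135.9871310033
Denominator 16 − 1 = 15.
So the Richardson estimate is 9.0658087336.

9.065809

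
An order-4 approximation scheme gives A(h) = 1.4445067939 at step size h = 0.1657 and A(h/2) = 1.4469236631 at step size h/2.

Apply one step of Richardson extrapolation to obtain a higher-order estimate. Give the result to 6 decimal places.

1.447085

Method order is 4; weight 2^4 = 16.
Numerator 16×A(h/2) − A(h) = 16×1.4469236631 − 1.4445067939 = 21.7062718157
(16×1.4469236631 − 1.4445067939)/(16 − 1) = 1.4470847877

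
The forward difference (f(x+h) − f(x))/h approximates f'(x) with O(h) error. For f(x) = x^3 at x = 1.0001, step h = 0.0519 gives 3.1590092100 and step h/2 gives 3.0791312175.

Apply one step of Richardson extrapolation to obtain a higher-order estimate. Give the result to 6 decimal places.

With r = 1 the leading error scales as h^1, so the weight is 2^1 = 2.
2^1*A(h/2) = 6.1582624350; minus A(h) gives 2.9992532250.
2.9992532250 ÷ 1 = 2.9992532250

2.999253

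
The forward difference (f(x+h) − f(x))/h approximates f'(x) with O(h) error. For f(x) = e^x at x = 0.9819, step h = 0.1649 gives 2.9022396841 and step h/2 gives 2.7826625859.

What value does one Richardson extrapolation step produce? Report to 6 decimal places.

With r = 1 the leading error scales as h^1, so the weight is 2^1 = 2.
Weighted: 5.5653251718 − 2.9022396841 = 2.6630854877
(2·2.7826625859 − 2.9022396841)/(2 − 1) = 2.6630854877

2.663085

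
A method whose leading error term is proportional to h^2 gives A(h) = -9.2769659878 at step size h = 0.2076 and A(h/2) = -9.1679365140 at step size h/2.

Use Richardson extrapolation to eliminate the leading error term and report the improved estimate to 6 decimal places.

With r = 2 the leading error scales as h^2, so the weight is 2^2 = 4.
2^2*A(h/2) = -36.6717460560; minus A(h) gives -27.3947800682.
R = (-27.3947800682)/3 = -9.1315933561
Shift from A(h/2): +0.0363431579.

-9.131593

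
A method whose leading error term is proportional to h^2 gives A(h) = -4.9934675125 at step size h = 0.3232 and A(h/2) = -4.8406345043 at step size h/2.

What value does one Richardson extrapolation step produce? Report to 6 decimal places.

-4.789690

Method order is 2; weight 2^2 = 4.
2^2·A(h/2) = -19.3625380172; minus A(h) gives -14.3690705047.
(4·(-4.8406345043) − (-4.9934675125))/(4 − 1) = -4.7896901682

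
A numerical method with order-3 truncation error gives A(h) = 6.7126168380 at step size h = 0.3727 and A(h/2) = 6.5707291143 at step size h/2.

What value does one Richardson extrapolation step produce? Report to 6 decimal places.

6.550459

r = 3: numerator weight 8, denominator 7.
8×6.5707291143 − 6.7126168380 = 45.8532160764
Denominator 8 − 1 = 7.
So the Richardson estimate is 6.5504594395.
Shift from A(h/2): −0.0202696748.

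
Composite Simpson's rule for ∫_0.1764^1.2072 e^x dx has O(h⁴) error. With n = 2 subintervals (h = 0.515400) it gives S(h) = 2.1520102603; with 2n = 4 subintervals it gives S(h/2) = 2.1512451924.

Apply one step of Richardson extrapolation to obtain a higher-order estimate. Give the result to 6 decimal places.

2.151194

The method has order 4: 2^4 = 16.
Weighted: 34.4199230784 − 2.1520102603 = 32.2679128181
Divide by 2^4 − 1 = 15.
R = 32.2679128181/15 = 2.1511941879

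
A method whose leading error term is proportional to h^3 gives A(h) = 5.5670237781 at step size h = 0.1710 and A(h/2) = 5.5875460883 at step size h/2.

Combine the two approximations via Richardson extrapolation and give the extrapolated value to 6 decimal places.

The method has order 3: 2^3 = 8.
8 × 5.5875460883 = 44.7003687064; 44.7003687064 − 5.5670237781 = 39.1333449283
R = 39.1333449283/7 = 5.5904778469

5.590478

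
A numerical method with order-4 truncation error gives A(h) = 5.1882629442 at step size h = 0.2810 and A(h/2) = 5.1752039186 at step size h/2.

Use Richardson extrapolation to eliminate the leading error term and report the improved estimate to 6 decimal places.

5.174333

Order 4 gives 2^r = 16 and 2^r − 1 = 15.
Difference of the inputs: 5.1752039186 − 5.1882629442 = -0.0130590256
Correction (A(h/2) − A(h))/(16 − 1) = (-0.0130590256)/15 = -0.0008706017
R = 5.1752039186 − 0.0008706017 = 5.1743333169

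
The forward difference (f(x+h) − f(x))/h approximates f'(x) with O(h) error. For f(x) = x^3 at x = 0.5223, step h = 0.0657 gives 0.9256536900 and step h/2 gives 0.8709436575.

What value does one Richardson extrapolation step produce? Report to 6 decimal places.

r = 1: numerator weight 2, denominator 1.
Weighted: 1.7418873150 − 0.9256536900 = 0.8162336250
0.8162336250 ÷ 1 = 0.8162336250

0.816234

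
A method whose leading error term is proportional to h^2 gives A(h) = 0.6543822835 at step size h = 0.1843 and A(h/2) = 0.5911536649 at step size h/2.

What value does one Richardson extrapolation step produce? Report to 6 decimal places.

The method has order 2: 2^2 = 4.
A(h/2) − A(h) = 0.5911536649 − 0.6543822835 = -0.0632286186
Divide by 2^2 − 1 = 3: (-0.0632286186)/3 = -0.0210762062
R = A(h/2) + (A(h/2) − A(h))/3 = 0.5911536649 − 0.0210762062 = 0.5700774587

0.570077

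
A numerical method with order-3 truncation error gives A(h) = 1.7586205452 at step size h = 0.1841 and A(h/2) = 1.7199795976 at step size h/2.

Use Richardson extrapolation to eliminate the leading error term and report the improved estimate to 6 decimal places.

1.714459

Leading term ∝ h^3; use weight 8 = 2^3.
8*1.7199795976 = 13.7598367808; 13.7598367808 − 1.7586205452 = 12.0012162356
Divide by 2^3 − 1 = 7.
(8*1.7199795976 − 1.7586205452)/(8 − 1) = 1.7144594622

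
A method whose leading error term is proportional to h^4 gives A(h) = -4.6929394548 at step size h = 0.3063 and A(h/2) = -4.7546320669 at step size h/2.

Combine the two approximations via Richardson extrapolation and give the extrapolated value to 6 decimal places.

-4.758745

Method order is 4; weight 2^4 = 16.
16·(-4.7546320669) = -76.0741130704; (-76.0741130704) − (-4.6929394548) = -71.3811736156
Extrapolated: (-71.3811736156) / 15 = -4.7587449077
Shift from A(h/2): −0.0041128408.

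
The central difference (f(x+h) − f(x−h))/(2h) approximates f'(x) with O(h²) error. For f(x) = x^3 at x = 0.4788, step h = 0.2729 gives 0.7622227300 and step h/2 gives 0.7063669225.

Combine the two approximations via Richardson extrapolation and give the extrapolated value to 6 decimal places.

With r = 2 the leading error scales as h^2, so the weight is 2^2 = 4.
Top: 4(0.7063669225) − (0.7622227300) = 2.0632449600
2.0632449600 ÷ 3 = 0.6877483200

0.687748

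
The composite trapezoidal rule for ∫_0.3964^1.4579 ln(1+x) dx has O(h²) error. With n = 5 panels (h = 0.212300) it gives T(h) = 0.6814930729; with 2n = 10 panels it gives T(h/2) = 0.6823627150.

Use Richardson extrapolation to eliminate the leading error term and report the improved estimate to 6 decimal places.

0.682653

Method order is 2; weight 2^2 = 4.
Top: 4(0.6823627150) − (0.6814930729) = 2.0479577871
Divide by 2^2 − 1 = 3.
Extrapolated: 2.0479577871 / 3 = 0.6826525957
Shift from A(h/2): +0.0002898807.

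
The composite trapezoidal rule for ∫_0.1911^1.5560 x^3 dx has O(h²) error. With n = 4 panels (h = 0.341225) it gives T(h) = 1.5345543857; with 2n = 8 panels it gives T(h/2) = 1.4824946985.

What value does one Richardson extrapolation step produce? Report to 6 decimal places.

1.465141

Order 2 gives 2^r = 4 and 2^r − 1 = 3.
4*1.4824946985 = 5.9299787940; subtract 1.5345543857 → 4.3954244083
Divide by 2^2 − 1 = 3.
Result: 1.4651414694
Gap between inputs: 5.206e-02; correction applied: −0.0173532291.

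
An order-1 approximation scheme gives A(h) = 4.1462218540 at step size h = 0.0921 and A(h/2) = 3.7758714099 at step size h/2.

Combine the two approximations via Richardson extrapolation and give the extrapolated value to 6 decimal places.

3.405521

r = 1: numerator weight 2, denominator 1.
2^1*A(h/2) = 7.5517428198; minus A(h) gives 3.4055209658.
Divide by 2^1 − 1 = 1.
Extrapolated: 3.4055209658 / 1 = 3.4055209658
Shift from A(h/2): −0.3703504441.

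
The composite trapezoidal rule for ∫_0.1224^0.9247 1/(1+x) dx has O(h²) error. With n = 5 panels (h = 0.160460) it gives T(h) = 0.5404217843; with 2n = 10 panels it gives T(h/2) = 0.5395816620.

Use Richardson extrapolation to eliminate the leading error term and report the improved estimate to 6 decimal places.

Leading term ∝ h^2; use weight 4 = 2^2.
4×0.5395816620 − 0.5404217843 = 1.6179048637
1.6179048637 ÷ 3 = 0.5393016212
Correction |R − A(h/2)| = 2.800e-04; gap |A(h/2) − A(h)| = 8.401e-04.

0.539302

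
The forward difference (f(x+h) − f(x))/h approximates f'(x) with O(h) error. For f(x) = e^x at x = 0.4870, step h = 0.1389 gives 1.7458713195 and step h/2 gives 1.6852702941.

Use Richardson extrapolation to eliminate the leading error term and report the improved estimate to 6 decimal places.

Error is O(h^1); halving h shrinks it by 2^1 = 2.
2 × 1.6852702941 = 3.3705405882; 3.3705405882 − 1.7458713195 = 1.6246692687
Divide by 2^1 − 1 = 1.
Extrapolated: 1.6246692687 / 1 = 1.6246692687

1.624669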